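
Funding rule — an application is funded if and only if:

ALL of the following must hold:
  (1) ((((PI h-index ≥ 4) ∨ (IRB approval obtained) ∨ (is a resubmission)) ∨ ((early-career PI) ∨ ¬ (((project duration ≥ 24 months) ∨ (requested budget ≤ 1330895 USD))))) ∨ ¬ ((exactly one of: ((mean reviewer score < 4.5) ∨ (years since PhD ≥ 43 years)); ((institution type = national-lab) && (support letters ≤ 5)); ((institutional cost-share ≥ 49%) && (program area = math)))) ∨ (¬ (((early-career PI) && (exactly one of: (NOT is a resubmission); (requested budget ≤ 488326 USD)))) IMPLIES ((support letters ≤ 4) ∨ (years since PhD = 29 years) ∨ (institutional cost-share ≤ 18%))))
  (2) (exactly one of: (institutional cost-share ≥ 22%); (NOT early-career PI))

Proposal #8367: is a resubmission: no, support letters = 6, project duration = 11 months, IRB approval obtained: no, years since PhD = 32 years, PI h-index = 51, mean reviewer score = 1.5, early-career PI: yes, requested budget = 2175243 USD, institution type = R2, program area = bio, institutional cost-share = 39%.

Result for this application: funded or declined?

Atomic conditions:
  PI h-index ≥ 4: 51 ≥ 4 is true
  IRB approval obtained: no → false
  is a resubmission: no → false
  early-career PI: yes → true
  project duration ≥ 24 months: 11 ≥ 24 is false
  requested budget ≤ 1330895 USD: 2175243 ≤ 1330895 is false
  mean reviewer score < 4.5: 1.5 < 4.5 is true
  years since PhD ≥ 43 years: 32 ≥ 43 is false
  institution type = national-lab: R2 == national-lab is false
  support letters ≤ 5: 6 ≤ 5 is false
  institutional cost-share ≥ 49%: 39 ≥ 49 is false
  program area = math: bio == math is false
  NOT is a resubmission: no → true
  requested budget ≤ 488326 USD: 2175243 ≤ 488326 is false
  support letters ≤ 4: 6 ≤ 4 is false
  years since PhD = 29 years: 32 == 29 is false
  institutional cost-share ≤ 18%: 39 ≤ 18 is false
  institutional cost-share ≥ 22%: 39 ≥ 22 is true
  NOT early-career PI: yes → false
Combine:
[1.1.1] true OR false OR false = true
[1.1.2.2.1] false OR false = false
[1.1.2.2] NOT false = true
[1.1.2] true OR true = true
[1.1] true OR true = true
[1.2.1.1] true OR false = true
[1.2.1.2] false AND false = false
[1.2.1.3] false AND false = false
[1.2.1] exactly-one(true, false, false) = true
[1.2] NOT true = false
[1.3.1.1.2] exactly-one(true, false) = true
[1.3.1.1] true AND true = true
[1.3.1] NOT true = false
[1.3.2] false OR false OR false = false
[1.3] false → false (antecedent false ⇒ implication holds) = true
[1] true OR false OR true = true
[2] exactly-one(true, false) = true
[root] true AND true = true
Overall: true → funded

Funded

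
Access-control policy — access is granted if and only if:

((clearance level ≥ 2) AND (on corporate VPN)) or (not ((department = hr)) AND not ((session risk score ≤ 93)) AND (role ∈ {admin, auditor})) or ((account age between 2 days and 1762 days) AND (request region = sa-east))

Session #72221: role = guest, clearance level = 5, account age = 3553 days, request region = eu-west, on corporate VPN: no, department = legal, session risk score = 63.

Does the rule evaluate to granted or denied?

Denied

Atomic conditions:
  clearance level ≥ 2: 5 ≥ 2 is true
  on corporate VPN: no → false
  department = hr: legal == hr is false
  session risk score ≤ 93: 63 ≤ 93 is true
  role ∈ {admin, auditor}: guest is not in the set → false
  account age between 2 days and 1762 days: 3553 in [2, 1762] is false
  request region = sa-east: eu-west == sa-east is false
Combine:
[1] true AND false = false
[2.1] NOT false = true
[2.2] NOT true = false
[2] true AND false AND false = false
[3] false AND false = false
[root] false OR false OR false = false
Overall: false → denied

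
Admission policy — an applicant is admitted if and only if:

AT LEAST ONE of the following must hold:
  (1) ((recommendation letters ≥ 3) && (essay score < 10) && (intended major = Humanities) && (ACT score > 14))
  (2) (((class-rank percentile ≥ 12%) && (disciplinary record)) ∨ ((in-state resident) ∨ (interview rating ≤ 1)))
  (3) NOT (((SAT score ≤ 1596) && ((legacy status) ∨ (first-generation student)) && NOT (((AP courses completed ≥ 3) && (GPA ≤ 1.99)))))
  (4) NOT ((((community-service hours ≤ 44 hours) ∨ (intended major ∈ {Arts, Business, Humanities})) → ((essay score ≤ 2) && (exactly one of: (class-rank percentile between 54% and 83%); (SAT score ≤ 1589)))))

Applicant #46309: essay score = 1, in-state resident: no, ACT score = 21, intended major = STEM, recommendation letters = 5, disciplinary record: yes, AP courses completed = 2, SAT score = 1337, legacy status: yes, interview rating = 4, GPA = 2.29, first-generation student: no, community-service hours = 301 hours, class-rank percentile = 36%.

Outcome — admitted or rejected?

Admitted

Atomic conditions:
  recommendation letters ≥ 3: 5 ≥ 3 is true
  essay score < 10: 1 < 10 is true
  intended major = Humanities: STEM == Humanities is false
  ACT score > 14: 21 > 14 is true
  class-rank percentile ≥ 12%: 36 ≥ 12 is true
  disciplinary record: yes → true
  in-state resident: no → false
  interview rating ≤ 1: 4 ≤ 1 is false
  SAT score ≤ 1596: 1337 ≤ 1596 is true
  legacy status: yes → true
  first-generation student: no → false
  AP courses completed ≥ 3: 2 ≥ 3 is false
  GPA ≤ 1.99: 2.29 ≤ 1.99 is false
  community-service hours ≤ 44 hours: 301 ≤ 44 is false
  intended major ∈ {Arts, Business, Humanities}: STEM is not in the set → false
  essay score ≤ 2: 1 ≤ 2 is true
  class-rank percentile between 54% and 83%: 36 in [54, 83] is false
  SAT score ≤ 1589: 1337 ≤ 1589 is true
Combine:
[1] true AND true AND false AND true = false
[2.1] true AND true = true
[2.2] false OR false = false
[2] true OR false = true
[3.1.2] true OR false = true
[3.1.3.1] false AND false = false
[3.1.3] NOT false = true
[3.1] true AND true AND true = true
[3] NOT true = false
[4.1.1] false OR false = false
[4.1.2.2] exactly-one(false, true) = true
[4.1.2] true AND true = true
[4.1] false → true (antecedent false ⇒ implication holds) = true
[4] NOT true = false
[root] false OR true OR false OR false = true
Overall: true → admitted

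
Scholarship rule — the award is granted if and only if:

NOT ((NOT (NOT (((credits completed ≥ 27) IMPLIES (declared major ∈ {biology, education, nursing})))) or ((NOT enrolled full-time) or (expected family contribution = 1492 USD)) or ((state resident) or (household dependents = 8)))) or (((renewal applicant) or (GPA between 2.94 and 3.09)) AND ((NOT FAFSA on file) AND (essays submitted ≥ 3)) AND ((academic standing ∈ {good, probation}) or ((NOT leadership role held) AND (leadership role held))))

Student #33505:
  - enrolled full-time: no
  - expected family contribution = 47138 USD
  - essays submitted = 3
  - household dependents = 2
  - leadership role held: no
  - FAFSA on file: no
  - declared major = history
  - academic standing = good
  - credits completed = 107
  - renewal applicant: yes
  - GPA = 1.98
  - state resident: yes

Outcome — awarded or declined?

Awarded

Atomic conditions:
  credits completed ≥ 27: 107 ≥ 27 is true
  declared major ∈ {biology, education, nursing}: history is not in the set → false
  NOT enrolled full-time: no → true
  expected family contribution = 1492 USD: 47138 == 1492 is false
  state resident: yes → true
  household dependents = 8: 2 == 8 is false
  renewal applicant: yes → true
  GPA between 2.94 and 3.09: 1.98 in [2.94, 3.09] is false
  NOT FAFSA on file: no → true
  essays submitted ≥ 3: 3 ≥ 3 is true
  academic standing ∈ {good, probation}: good is in the set → true
  NOT leadership role held: no → true
  leadership role held: no → false
Combine:
[1.1.1.1.1] true → false = false
[1.1.1.1] NOT false = true
[1.1.1] NOT true = false
[1.1.2] true OR false = true
[1.1.3] true OR false = true
[1.1] false OR true OR true = true
[1] NOT true = false
[2.1] true OR false = true
[2.2] true AND true = true
[2.3.2] true AND false = false
[2.3] true OR false = true
[2] true AND true AND true = true
[root] false OR true = true
Overall: true → awarded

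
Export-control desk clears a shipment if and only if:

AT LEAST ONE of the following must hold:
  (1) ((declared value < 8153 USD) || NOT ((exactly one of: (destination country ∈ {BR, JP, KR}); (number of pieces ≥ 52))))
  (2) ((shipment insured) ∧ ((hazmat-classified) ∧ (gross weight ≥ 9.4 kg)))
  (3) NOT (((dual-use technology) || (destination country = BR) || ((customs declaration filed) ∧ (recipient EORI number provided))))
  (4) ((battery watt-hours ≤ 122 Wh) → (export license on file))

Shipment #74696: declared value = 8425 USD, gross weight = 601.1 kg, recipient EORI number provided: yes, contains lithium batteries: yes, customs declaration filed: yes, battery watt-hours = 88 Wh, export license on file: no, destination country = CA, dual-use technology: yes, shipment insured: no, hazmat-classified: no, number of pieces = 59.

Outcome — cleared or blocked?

Atomic conditions:
  declared value < 8153 USD: 8425 < 8153 is false
  destination country ∈ {BR, JP, KR}: CA is not in the set → false
  number of pieces ≥ 52: 59 ≥ 52 is true
  shipment insured: no → false
  hazmat-classified: no → false
  gross weight ≥ 9.4 kg: 601.1 ≥ 9.4 is true
  dual-use technology: yes → true
  destination country = BR: CA == BR is false
  customs declaration filed: yes → true
  recipient EORI number provided: yes → true
  battery watt-hours ≤ 122 Wh: 88 ≤ 122 is true
  export license on file: no → false
Combine:
[1.2.1] exactly-one(false, true) = true
[1.2] NOT true = false
[1] false OR false = false
[2.2] false AND true = false
[2] false AND false = false
[3.1.3] true AND true = true
[3.1] true OR false OR true = true
[3] NOT true = false
[4] true → false = false
[root] false OR false OR false OR false = false
Overall: false → blocked

Blocked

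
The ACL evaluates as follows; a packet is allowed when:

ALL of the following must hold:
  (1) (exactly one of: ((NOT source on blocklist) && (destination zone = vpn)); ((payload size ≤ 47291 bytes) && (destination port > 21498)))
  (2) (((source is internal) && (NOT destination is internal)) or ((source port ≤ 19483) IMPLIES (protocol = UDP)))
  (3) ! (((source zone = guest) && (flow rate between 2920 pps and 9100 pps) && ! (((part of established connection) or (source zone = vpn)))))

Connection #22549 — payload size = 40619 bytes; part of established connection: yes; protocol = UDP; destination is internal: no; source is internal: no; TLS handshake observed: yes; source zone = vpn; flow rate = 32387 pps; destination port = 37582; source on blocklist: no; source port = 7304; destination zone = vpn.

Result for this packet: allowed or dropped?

Atomic conditions:
  NOT source on blocklist: no → true
  destination zone = vpn: vpn == vpn is true
  payload size ≤ 47291 bytes: 40619 ≤ 47291 is true
  destination port > 21498: 37582 > 21498 is true
  source is internal: no → false
  NOT destination is internal: no → true
  source port ≤ 19483: 7304 ≤ 19483 is true
  protocol = UDP: UDP == UDP is true
  source zone = guest: vpn == guest is false
  flow rate between 2920 pps and 9100 pps: 32387 in [2920, 9100] is false
  part of established connection: yes → true
  source zone = vpn: vpn == vpn is true
Combine:
[1.1] true AND true = true
[1.2] true AND true = true
[1] exactly-one(true, true) = false
[2.1] false AND true = false
[2.2] true → true = true
[2] false OR true = true
[3.1.3.1] true OR true = true
[3.1.3] NOT true = false
[3.1] false AND false AND false = false
[3] NOT false = true
[root] false AND true AND true = false
Overall: false → dropped

Dropped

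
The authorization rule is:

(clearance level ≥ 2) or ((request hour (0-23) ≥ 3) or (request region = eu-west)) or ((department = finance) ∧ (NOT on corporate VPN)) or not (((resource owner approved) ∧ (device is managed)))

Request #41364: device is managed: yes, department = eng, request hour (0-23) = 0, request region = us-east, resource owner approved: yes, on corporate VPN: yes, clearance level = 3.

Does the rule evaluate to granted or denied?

Granted

Atomic conditions:
  clearance level ≥ 2: 3 ≥ 2 is true
  request hour (0-23) ≥ 3: 0 ≥ 3 is false
  request region = eu-west: us-east == eu-west is false
  department = finance: eng == finance is false
  NOT on corporate VPN: yes → false
  resource owner approved: yes → true
  device is managed: yes → true
Combine:
[2] false OR false = false
[3] false AND false = false
[4.1] true AND true = true
[4] NOT true = false
[root] true OR false OR false OR false = true
Overall: true → granted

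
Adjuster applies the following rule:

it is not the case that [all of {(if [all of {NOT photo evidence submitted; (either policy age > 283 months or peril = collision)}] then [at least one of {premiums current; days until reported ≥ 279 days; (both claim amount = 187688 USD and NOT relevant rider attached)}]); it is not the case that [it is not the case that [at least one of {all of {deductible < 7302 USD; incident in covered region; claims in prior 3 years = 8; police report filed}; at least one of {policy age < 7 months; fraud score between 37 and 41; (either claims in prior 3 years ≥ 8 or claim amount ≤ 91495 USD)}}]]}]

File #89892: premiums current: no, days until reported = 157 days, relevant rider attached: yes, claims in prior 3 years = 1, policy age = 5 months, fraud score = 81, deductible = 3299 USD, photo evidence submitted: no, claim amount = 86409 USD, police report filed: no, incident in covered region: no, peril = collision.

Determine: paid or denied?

Paid

Atomic conditions:
  NOT photo evidence submitted: no → true
  policy age > 283 months: 5 > 283 is false
  peril = collision: collision == collision is true
  premiums current: no → false
  days until reported ≥ 279 days: 157 ≥ 279 is false
  claim amount = 187688 USD: 86409 == 187688 is false
  NOT relevant rider attached: yes → false
  deductible < 7302 USD: 3299 < 7302 is true
  incident in covered region: no → false
  claims in prior 3 years = 8: 1 == 8 is false
  police report filed: no → false
  policy age < 7 months: 5 < 7 is true
  fraud score between 37 and 41: 81 in [37, 41] is false
  claims in prior 3 years ≥ 8: 1 ≥ 8 is false
  claim amount ≤ 91495 USD: 86409 ≤ 91495 is true
Combine:
[1.1.1.2] false OR true = true
[1.1.1] true AND true = true
[1.1.2.3] false AND false = false
[1.1.2] false OR false OR false = false
[1.1] true → false = false
[1.2.1.1.1] true AND false AND false AND false = false
[1.2.1.1.2.3] false OR true = true
[1.2.1.1.2] true OR false OR true = true
[1.2.1.1] false OR true = true
[1.2.1] NOT true = false
[1.2] NOT false = true
[1] false AND true = false
[root] NOT false = true
Overall: true → paid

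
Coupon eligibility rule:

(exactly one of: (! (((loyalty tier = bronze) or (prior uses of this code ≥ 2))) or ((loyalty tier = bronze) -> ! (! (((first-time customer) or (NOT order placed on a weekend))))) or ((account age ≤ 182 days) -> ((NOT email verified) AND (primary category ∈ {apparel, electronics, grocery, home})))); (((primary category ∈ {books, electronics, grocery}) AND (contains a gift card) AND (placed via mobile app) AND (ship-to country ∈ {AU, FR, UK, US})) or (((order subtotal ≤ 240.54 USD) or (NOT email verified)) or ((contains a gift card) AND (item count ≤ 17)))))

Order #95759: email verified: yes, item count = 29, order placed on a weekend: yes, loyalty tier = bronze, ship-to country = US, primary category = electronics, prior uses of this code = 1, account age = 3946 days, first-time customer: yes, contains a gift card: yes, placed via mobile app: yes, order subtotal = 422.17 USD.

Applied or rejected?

Rejected

Atomic conditions:
  loyalty tier = bronze: bronze == bronze is true
  prior uses of this code ≥ 2: 1 ≥ 2 is false
  first-time customer: yes → true
  NOT order placed on a weekend: yes → false
  account age ≤ 182 days: 3946 ≤ 182 is false
  NOT email verified: yes → false
  primary category ∈ {apparel, electronics, grocery, home}: electronics is in the set → true
  primary category ∈ {books, electronics, grocery}: electronics is in the set → true
  contains a gift card: yes → true
  placed via mobile app: yes → true
  ship-to country ∈ {AU, FR, UK, US}: US is in the set → true
  order subtotal ≤ 240.54 USD: 422.17 ≤ 240.54 is false
  item count ≤ 17: 29 ≤ 17 is false
Combine:
[1.1.1] true OR false = true
[1.1] NOT true = false
[1.2.2.1.1] true OR false = true
[1.2.2.1] NOT true = false
[1.2.2] NOT false = true
[1.2] true → true = true
[1.3.2] false AND true = false
[1.3] false → false (antecedent false ⇒ implication holds) = true
[1] false OR true OR true = true
[2.1] true AND true AND true AND true = true
[2.2.1] false OR false = false
[2.2.2] true AND false = false
[2.2] false OR false = false
[2] true OR false = true
[root] exactly-one(true, true) = false
Overall: false → rejected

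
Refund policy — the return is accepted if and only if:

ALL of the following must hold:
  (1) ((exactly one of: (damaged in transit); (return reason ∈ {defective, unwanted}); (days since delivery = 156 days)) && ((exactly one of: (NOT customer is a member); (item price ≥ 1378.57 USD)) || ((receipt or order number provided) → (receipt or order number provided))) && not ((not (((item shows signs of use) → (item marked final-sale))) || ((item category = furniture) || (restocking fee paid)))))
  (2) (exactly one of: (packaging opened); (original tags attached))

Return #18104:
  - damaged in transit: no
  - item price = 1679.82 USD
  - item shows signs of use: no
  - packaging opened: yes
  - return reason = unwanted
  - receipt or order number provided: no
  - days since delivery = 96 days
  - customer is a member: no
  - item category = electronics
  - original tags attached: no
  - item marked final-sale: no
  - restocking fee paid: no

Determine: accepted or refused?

Atomic conditions:
  damaged in transit: no → false
  return reason ∈ {defective, unwanted}: unwanted is in the set → true
  days since delivery = 156 days: 96 == 156 is false
  NOT customer is a member: no → true
  item price ≥ 1378.57 USD: 1679.82 ≥ 1378.57 is true
  receipt or order number provided: no → false
  item shows signs of use: no → false
  item marked final-sale: no → false
  item category = furniture: electronics == furniture is false
  restocking fee paid: no → false
  packaging opened: yes → true
  original tags attached: no → false
Combine:
[1.1] exactly-one(false, true, false) = true
[1.2.1] exactly-one(true, true) = false
[1.2.2] false → false (antecedent false ⇒ implication holds) = true
[1.2] false OR true = true
[1.3.1.1.1] false → false (antecedent false ⇒ implication holds) = true
[1.3.1.1] NOT true = false
[1.3.1.2] false OR false = false
[1.3.1] false OR false = false
[1.3] NOT false = true
[1] true AND true AND true = true
[2] exactly-one(true, false) = true
[root] true AND true = true
Overall: true → accepted

Accepted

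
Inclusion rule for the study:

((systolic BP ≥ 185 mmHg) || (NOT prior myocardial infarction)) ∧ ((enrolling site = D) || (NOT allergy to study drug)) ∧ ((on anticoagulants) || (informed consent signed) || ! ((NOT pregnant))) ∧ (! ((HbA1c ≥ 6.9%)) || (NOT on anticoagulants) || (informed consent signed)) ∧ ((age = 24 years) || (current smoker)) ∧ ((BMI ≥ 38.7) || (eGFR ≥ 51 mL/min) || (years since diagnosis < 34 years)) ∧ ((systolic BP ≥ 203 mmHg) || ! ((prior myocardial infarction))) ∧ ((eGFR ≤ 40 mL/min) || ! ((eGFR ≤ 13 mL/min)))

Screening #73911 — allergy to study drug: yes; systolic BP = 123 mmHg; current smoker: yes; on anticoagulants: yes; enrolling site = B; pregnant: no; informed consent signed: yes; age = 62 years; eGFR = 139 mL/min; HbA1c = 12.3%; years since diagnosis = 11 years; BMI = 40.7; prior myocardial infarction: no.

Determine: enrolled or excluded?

Atomic conditions:
  systolic BP ≥ 185 mmHg: 123 ≥ 185 is false
  NOT prior myocardial infarction: no → true
  enrolling site = D: B == D is false
  NOT allergy to study drug: yes → false
  on anticoagulants: yes → true
  informed consent signed: yes → true
  NOT pregnant: no → true
  HbA1c ≥ 6.9%: 12.3 ≥ 6.9 is true
  NOT on anticoagulants: yes → false
  age = 24 years: 62 == 24 is false
  current smoker: yes → true
  BMI ≥ 38.7: 40.7 ≥ 38.7 is true
  eGFR ≥ 51 mL/min: 139 ≥ 51 is true
  years since diagnosis < 34 years: 11 < 34 is true
  systolic BP ≥ 203 mmHg: 123 ≥ 203 is false
  prior myocardial infarction: no → false
  eGFR ≤ 40 mL/min: 139 ≤ 40 is false
  eGFR ≤ 13 mL/min: 139 ≤ 13 is false
Combine:
[1] false OR true = true
[2] false OR false = false
[3.3] NOT true = false
[3] true OR true OR false = true
[4.1] NOT true = false
[4] false OR false OR true = true
[5] false OR true = true
[6] true OR true OR true = true
[7.2] NOT false = true
[7] false OR true = true
[8.2] NOT false = true
[8] false OR true = true
[root] true AND false AND true AND true AND true AND true AND true AND true = false
Overall: false → excluded

Excluded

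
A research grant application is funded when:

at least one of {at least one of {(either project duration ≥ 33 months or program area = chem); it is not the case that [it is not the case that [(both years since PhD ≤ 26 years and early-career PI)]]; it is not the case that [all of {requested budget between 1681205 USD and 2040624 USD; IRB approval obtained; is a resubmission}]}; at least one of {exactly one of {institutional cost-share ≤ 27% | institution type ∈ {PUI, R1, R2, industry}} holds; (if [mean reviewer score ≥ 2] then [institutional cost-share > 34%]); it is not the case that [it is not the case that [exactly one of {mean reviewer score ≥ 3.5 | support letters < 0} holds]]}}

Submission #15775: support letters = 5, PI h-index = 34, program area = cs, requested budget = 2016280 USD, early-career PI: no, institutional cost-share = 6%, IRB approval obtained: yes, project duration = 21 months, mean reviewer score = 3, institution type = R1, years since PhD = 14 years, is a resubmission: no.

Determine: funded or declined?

Atomic conditions:
  project duration ≥ 33 months: 21 ≥ 33 is false
  program area = chem: cs == chem is false
  years since PhD ≤ 26 years: 14 ≤ 26 is true
  early-career PI: no → false
  requested budget between 1681205 USD and 2040624 USD: 2016280 in [1681205, 2040624] is true
  IRB approval obtained: yes → true
  is a resubmission: no → false
  institutional cost-share ≤ 27%: 6 ≤ 27 is true
  institution type ∈ {PUI, R1, R2, industry}: R1 is in the set → true
  mean reviewer score ≥ 2: 3 ≥ 2 is true
  institutional cost-share > 34%: 6 > 34 is false
  mean reviewer score ≥ 3.5: 3 ≥ 3.5 is false
  support letters < 0: 5 < 0 is false
Combine:
[1.1] false OR false = false
[1.2.1.1] true AND false = false
[1.2.1] NOT false = true
[1.2] NOT true = false
[1.3.1] true AND true AND false = false
[1.3] NOT false = true
[1] false OR false OR true = true
[2.1] exactly-one(true, true) = false
[2.2] true → false = false
[2.3.1.1] exactly-one(false, false) = false
[2.3.1] NOT false = true
[2.3] NOT true = false
[2] false OR false OR false = false
[root] true OR false = true
Overall: true → funded

Funded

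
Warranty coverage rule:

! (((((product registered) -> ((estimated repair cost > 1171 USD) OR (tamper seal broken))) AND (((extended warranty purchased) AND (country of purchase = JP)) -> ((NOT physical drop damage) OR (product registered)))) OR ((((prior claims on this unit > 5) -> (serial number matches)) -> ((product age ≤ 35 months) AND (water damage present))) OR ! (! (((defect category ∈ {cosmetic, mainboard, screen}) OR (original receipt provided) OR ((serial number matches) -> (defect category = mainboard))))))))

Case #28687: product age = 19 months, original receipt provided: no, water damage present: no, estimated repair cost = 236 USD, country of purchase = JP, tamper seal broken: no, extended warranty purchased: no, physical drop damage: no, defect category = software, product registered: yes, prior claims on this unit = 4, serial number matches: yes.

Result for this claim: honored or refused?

Honored

Atomic conditions:
  product registered: yes → true
  estimated repair cost > 1171 USD: 236 > 1171 is false
  tamper seal broken: no → false
  extended warranty purchased: no → false
  country of purchase = JP: JP == JP is true
  NOT physical drop damage: no → true
  prior claims on this unit > 5: 4 > 5 is false
  serial number matches: yes → true
  product age ≤ 35 months: 19 ≤ 35 is true
  water damage present: no → false
  defect category ∈ {cosmetic, mainboard, screen}: software is not in the set → false
  original receipt provided: no → false
  defect category = mainboard: software == mainboard is false
Combine:
[1.1.1.2] false OR false = false
[1.1.1] true → false = false
[1.1.2.1] false AND true = false
[1.1.2.2] true OR true = true
[1.1.2] false → true (antecedent false ⇒ implication holds) = true
[1.1] false AND true = false
[1.2.1.1] false → true (antecedent false ⇒ implication holds) = true
[1.2.1.2] true AND false = false
[1.2.1] true → false = false
[1.2.2.1.1.3] true → false = false
[1.2.2.1.1] false OR false OR false = false
[1.2.2.1] NOT false = true
[1.2.2] NOT true = false
[1.2] false OR false = false
[1] false OR false = false
[root] NOT false = true
Overall: true → honored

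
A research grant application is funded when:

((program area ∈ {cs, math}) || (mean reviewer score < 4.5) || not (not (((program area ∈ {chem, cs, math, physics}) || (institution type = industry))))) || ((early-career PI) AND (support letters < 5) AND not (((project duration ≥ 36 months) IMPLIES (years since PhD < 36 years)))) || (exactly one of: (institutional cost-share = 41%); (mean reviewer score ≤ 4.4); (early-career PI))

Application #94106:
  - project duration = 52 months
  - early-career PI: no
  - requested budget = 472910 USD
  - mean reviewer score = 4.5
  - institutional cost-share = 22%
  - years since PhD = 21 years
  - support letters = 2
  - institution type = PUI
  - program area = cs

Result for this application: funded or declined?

Funded

Atomic conditions:
  program area ∈ {cs, math}: cs is in the set → true
  mean reviewer score < 4.5: 4.5 < 4.5 is false
  program area ∈ {chem, cs, math, physics}: cs is in the set → true
  institution type = industry: PUI == industry is false
  early-career PI: no → false
  support letters < 5: 2 < 5 is true
  project duration ≥ 36 months: 52 ≥ 36 is true
  years since PhD < 36 years: 21 < 36 is true
  institutional cost-share = 41%: 22 == 41 is false
  mean reviewer score ≤ 4.4: 4.5 ≤ 4.4 is false
Combine:
[1.3.1.1] true OR false = true
[1.3.1] NOT true = false
[1.3] NOT false = true
[1] true OR false OR true = true
[2.3.1] true → true = true
[2.3] NOT true = false
[2] false AND true AND false = false
[3] exactly-one(false, false, false) = false
[root] true OR false OR false = true
Overall: true → funded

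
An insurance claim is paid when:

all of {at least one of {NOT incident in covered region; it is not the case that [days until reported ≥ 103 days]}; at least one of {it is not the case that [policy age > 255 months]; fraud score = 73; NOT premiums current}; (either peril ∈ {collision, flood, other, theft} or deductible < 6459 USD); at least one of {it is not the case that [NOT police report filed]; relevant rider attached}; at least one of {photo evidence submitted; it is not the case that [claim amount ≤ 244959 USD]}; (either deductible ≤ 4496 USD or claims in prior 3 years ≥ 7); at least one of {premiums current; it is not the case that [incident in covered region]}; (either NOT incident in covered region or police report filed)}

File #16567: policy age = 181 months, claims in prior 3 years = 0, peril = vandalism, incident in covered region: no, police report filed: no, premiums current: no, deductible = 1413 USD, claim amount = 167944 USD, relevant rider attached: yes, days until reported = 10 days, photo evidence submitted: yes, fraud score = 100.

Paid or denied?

Atomic conditions:
  NOT incident in covered region: no → true
  days until reported ≥ 103 days: 10 ≥ 103 is false
  policy age > 255 months: 181 > 255 is false
  fraud score = 73: 100 == 73 is false
  NOT premiums current: no → true
  peril ∈ {collision, flood, other, theft}: vandalism is not in the set → false
  deductible < 6459 USD: 1413 < 6459 is true
  NOT police report filed: no → true
  relevant rider attached: yes → true
  photo evidence submitted: yes → true
  claim amount ≤ 244959 USD: 167944 ≤ 244959 is true
  deductible ≤ 4496 USD: 1413 ≤ 4496 is true
  claims in prior 3 years ≥ 7: 0 ≥ 7 is false
  premiums current: no → false
  incident in covered region: no → false
  police report filed: no → false
Combine:
[1.2] NOT false = true
[1] true OR true = true
[2.1] NOT false = true
[2] true OR false OR true = true
[3] false OR true = true
[4.1] NOT true = false
[4] false OR true = true
[5.2] NOT true = false
[5] true OR false = true
[6] true OR false = true
[7.2] NOT false = true
[7] false OR true = true
[8] true OR false = true
[root] true AND true AND true AND true AND true AND true AND true AND true = true
Overall: true → paid

Paid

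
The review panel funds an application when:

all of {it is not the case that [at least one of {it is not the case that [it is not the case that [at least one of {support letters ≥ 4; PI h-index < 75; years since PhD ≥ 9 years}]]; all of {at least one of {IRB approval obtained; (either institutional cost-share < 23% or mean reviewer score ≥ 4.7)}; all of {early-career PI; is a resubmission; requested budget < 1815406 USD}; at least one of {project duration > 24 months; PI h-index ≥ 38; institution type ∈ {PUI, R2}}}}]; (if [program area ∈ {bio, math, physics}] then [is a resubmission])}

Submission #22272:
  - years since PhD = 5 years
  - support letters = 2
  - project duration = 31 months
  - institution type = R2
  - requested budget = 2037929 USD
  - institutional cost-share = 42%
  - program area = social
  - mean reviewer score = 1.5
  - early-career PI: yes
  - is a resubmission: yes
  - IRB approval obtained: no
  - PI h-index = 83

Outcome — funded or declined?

Atomic conditions:
  support letters ≥ 4: 2 ≥ 4 is false
  PI h-index < 75: 83 < 75 is false
  years since PhD ≥ 9 years: 5 ≥ 9 is false
  IRB approval obtained: no → false
  institutional cost-share < 23%: 42 < 23 is false
  mean reviewer score ≥ 4.7: 1.5 ≥ 4.7 is false
  early-career PI: yes → true
  is a resubmission: yes → true
  requested budget < 1815406 USD: 2037929 < 1815406 is false
  project duration > 24 months: 31 > 24 is true
  PI h-index ≥ 38: 83 ≥ 38 is true
  institution type ∈ {PUI, R2}: R2 is in the set → true
  program area ∈ {bio, math, physics}: social is not in the set → false
Combine:
[1.1.1.1.1] false OR false OR false = false
[1.1.1.1] NOT false = true
[1.1.1] NOT true = false
[1.1.2.1.2] false OR false = false
[1.1.2.1] false OR false = false
[1.1.2.2] true AND true AND false = false
[1.1.2.3] true OR true OR true = true
[1.1.2] false AND false AND true = false
[1.1] false OR false = false
[1] NOT false = true
[2] false → true (antecedent false ⇒ implication holds) = true
[root] true AND true = true
Overall: true → funded

Funded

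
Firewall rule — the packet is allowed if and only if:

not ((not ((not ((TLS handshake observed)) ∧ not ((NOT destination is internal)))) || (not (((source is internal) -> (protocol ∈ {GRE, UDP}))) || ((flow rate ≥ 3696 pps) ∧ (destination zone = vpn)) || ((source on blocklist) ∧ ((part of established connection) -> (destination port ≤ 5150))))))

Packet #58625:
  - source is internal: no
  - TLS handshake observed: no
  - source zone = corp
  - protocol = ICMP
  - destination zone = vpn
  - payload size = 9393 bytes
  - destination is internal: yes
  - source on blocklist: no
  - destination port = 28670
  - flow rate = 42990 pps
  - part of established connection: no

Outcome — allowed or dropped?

Dropped

Atomic conditions:
  TLS handshake observed: no → false
  NOT destination is internal: yes → false
  source is internal: no → false
  protocol ∈ {GRE, UDP}: ICMP is not in the set → false
  flow rate ≥ 3696 pps: 42990 ≥ 3696 is true
  destination zone = vpn: vpn == vpn is true
  source on blocklist: no → false
  part of established connection: no → false
  destination port ≤ 5150: 28670 ≤ 5150 is false
Combine:
[1.1.1.1] NOT false = true
[1.1.1.2] NOT false = true
[1.1.1] true AND true = true
[1.1] NOT true = false
[1.2.1.1] false → false (antecedent false ⇒ implication holds) = true
[1.2.1] NOT true = false
[1.2.2] true AND true = true
[1.2.3.2] false → false (antecedent false ⇒ implication holds) = true
[1.2.3] false AND true = false
[1.2] false OR true OR false = true
[1] false OR true = true
[root] NOT true = false
Overall: false → dropped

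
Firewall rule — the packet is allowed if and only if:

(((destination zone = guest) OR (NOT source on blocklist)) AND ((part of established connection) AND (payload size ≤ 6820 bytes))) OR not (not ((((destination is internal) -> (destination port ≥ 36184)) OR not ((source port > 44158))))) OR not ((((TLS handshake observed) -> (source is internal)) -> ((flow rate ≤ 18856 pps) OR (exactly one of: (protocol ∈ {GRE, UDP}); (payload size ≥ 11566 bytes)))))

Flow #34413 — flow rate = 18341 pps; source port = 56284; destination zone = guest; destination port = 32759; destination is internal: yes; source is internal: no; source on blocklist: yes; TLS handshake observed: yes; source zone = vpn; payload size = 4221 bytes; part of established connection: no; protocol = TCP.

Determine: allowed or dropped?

Atomic conditions:
  destination zone = guest: guest == guest is true
  NOT source on blocklist: yes → false
  part of established connection: no → false
  payload size ≤ 6820 bytes: 4221 ≤ 6820 is true
  destination is internal: yes → true
  destination port ≥ 36184: 32759 ≥ 36184 is false
  source port > 44158: 56284 > 44158 is true
  TLS handshake observed: yes → true
  source is internal: no → false
  flow rate ≤ 18856 pps: 18341 ≤ 18856 is true
  protocol ∈ {GRE, UDP}: TCP is not in the set → false
  payload size ≥ 11566 bytes: 4221 ≥ 11566 is false
Combine:
[1.1] true OR false = true
[1.2] false AND true = false
[1] true AND false = false
[2.1.1.1] true → false = false
[2.1.1.2] NOT true = false
[2.1.1] false OR false = false
[2.1] NOT false = true
[2] NOT true = false
[3.1.1] true → false = false
[3.1.2.2] exactly-one(false, false) = false
[3.1.2] true OR false = true
[3.1] false → true (antecedent false ⇒ implication holds) = true
[3] NOT true = false
[root] false OR false OR false = false
Overall: false → dropped

Dropped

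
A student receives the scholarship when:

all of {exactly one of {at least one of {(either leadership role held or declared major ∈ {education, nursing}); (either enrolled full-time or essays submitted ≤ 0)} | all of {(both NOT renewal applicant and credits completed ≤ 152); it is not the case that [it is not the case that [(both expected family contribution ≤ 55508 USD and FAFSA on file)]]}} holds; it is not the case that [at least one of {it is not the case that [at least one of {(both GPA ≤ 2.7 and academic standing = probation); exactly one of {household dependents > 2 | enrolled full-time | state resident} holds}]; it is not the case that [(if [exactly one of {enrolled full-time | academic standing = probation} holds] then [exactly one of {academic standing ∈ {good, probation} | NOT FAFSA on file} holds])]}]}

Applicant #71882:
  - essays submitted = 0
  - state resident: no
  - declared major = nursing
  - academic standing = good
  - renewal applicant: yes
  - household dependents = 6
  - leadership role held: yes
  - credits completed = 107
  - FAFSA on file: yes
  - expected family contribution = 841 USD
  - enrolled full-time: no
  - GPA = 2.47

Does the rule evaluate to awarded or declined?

Atomic conditions:
  leadership role held: yes → true
  declared major ∈ {education, nursing}: nursing is in the set → true
  enrolled full-time: no → false
  essays submitted ≤ 0: 0 ≤ 0 is true
  NOT renewal applicant: yes → false
  credits completed ≤ 152: 107 ≤ 152 is true
  expected family contribution ≤ 55508 USD: 841 ≤ 55508 is true
  FAFSA on file: yes → true
  GPA ≤ 2.7: 2.47 ≤ 2.7 is true
  academic standing = probation: good == probation is false
  household dependents > 2: 6 > 2 is true
  state resident: no → false
  academic standing ∈ {good, probation}: good is in the set → true
  NOT FAFSA on file: yes → false
Combine:
[1.1.1] true OR true = true
[1.1.2] false OR true = true
[1.1] true OR true = true
[1.2.1] false AND true = false
[1.2.2.1.1] true AND true = true
[1.2.2.1] NOT true = false
[1.2.2] NOT false = true
[1.2] false AND true = false
[1] exactly-one(true, false) = true
[2.1.1.1.1] true AND false = false
[2.1.1.1.2] exactly-one(true, false, false) = true
[2.1.1.1] false OR true = true
[2.1.1] NOT true = false
[2.1.2.1.1] exactly-one(false, false) = false
[2.1.2.1.2] exactly-one(true, false) = true
[2.1.2.1] false → true (antecedent false ⇒ implication holds) = true
[2.1.2] NOT true = false
[2.1] false OR false = false
[2] NOT false = true
[root] true AND true = true
Overall: true → awarded

Awarded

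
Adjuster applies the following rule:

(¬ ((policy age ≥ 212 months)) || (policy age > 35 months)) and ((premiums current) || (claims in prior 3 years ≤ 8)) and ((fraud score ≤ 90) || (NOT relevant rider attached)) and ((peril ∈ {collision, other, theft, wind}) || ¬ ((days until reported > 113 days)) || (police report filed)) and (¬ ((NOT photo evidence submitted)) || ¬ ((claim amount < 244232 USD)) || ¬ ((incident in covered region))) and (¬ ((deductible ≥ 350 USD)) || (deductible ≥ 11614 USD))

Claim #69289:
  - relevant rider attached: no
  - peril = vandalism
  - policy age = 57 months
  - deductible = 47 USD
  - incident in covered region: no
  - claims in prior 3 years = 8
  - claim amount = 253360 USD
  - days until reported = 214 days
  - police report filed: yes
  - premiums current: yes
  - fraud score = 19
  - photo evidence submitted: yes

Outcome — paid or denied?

Atomic conditions:
  policy age ≥ 212 months: 57 ≥ 212 is false
  policy age > 35 months: 57 > 35 is true
  premiums current: yes → true
  claims in prior 3 years ≤ 8: 8 ≤ 8 is true
  fraud score ≤ 90: 19 ≤ 90 is true
  NOT relevant rider attached: no → true
  peril ∈ {collision, other, theft, wind}: vandalism is not in the set → false
  days until reported > 113 days: 214 > 113 is true
  police report filed: yes → true
  NOT photo evidence submitted: yes → false
  claim amount < 244232 USD: 253360 < 244232 is false
  incident in covered region: no → false
  deductible ≥ 350 USD: 47 ≥ 350 is false
  deductible ≥ 11614 USD: 47 ≥ 11614 is false
Combine:
[1.1] NOT false = true
[1] true OR true = true
[2] true OR true = true
[3] true OR true = true
[4.2] NOT true = false
[4] false OR false OR true = true
[5.1] NOT false = true
[5.2] NOT false = true
[5.3] NOT false = true
[5] true OR true OR true = true
[6.1] NOT false = true
[6] true OR false = true
[root] true AND true AND true AND true AND true AND true = true
Overall: true → paid

Paid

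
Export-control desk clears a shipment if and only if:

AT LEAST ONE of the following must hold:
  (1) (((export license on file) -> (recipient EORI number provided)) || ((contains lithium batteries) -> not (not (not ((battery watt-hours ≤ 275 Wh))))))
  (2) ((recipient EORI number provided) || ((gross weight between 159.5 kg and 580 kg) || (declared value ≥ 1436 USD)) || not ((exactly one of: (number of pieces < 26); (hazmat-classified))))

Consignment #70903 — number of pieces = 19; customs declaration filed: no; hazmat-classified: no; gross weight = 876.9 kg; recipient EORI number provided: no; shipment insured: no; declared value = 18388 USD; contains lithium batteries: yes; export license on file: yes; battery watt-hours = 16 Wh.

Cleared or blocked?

Atomic conditions:
  export license on file: yes → true
  recipient EORI number provided: no → false
  contains lithium batteries: yes → true
  battery watt-hours ≤ 275 Wh: 16 ≤ 275 is true
  gross weight between 159.5 kg and 580 kg: 876.9 in [159.5, 580] is false
  declared value ≥ 1436 USD: 18388 ≥ 1436 is true
  number of pieces < 26: 19 < 26 is true
  hazmat-classified: no → false
Combine:
[1.1] true → false = false
[1.2.2.1.1] NOT true = false
[1.2.2.1] NOT false = true
[1.2.2] NOT true = false
[1.2] true → false = false
[1] false OR false = false
[2.2] false OR true = true
[2.3.1] exactly-one(true, false) = true
[2.3] NOT true = false
[2] false OR true OR false = true
[root] false OR true = true
Overall: true → cleared

Cleared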